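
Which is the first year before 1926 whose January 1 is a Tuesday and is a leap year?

1924

Jan 1 advances by 2 weekdays after a leap year and by 1 after a common year.
1926: Jan 1 is Friday.
1925: Thursday
1924: Tuesday (leap)
1924 begins on a Tuesday and is a leap year.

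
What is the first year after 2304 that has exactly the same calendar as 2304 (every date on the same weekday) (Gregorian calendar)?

Two years share a calendar iff Jan 1 falls on the same weekday and both are leap or both are common. 2304: Jan 1 is Friday, leap year.
2305: Jan 1 Sunday, common
2306: Jan 1 Monday, common
2307: Jan 1 Tuesday, common
2308: Jan 1 Wednesday, leap
2309: Jan 1 Friday, common
2310: Jan 1 Saturday, common
2311: Jan 1 Sunday, common
2312: Jan 1 Monday, leap
2313: Jan 1 Wednesday, common
2314: Jan 1 Thursday, common
2315: Jan 1 Friday, common
2316: Jan 1 Saturday, leap
2317: Jan 1 Monday, common
2318: Jan 1 Tuesday, common
2319: Jan 1 Wednesday, common
2320: Jan 1 Thursday, leap
2321: Jan 1 Saturday, common
2322: Jan 1 Sunday, common
2323: Jan 1 Monday, common
2324: Jan 1 Tuesday, leap
2325: Jan 1 Thursday, common
2326: Jan 1 Friday, common
2327: Jan 1 Saturday, common
2328: Jan 1 Sunday, leap
2329: Jan 1 Tuesday, common
2330: Jan 1 Wednesday, common
2331: Jan 1 Thursday, common
2332: Jan 1 Friday, leap
2332 matches on both conditions.

2332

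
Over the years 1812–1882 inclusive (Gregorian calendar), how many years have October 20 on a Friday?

11

Track October 20's weekday year by year (advancing +1, or +2 across a Feb 29):
  1812: Tue  1813: Wed (+1)  1814: Thu (+1)  1815: Fri (+1) ✓  1816: Sun (+2)
  1817: Mon (+1)  1818: Tue (+1)  1819: Wed (+1)  1820: Fri (+2) ✓  1821: Sat (+1)
  1822: Sun (+1)  1823: Mon (+1)  1824: Wed (+2)  1825: Thu (+1)  … (43 more years) …
  1869: Wed (+1)  1870: Thu (+1)  1871: Fri (+1) ✓  1872: Sun (+2)  1873: Mon (+1)
  1874: Tue (+1)  1875: Wed (+1)  1876: Fri (+2) ✓  1877: Sat (+1)  1878: Sun (+1)
  1879: Mon (+1)  1880: Wed (+2)  1881: Thu (+1)  1882: Fri (+1) ✓
Friday years: 1815, 1820, 1826, 1837, 1843, 1848, 1854, 1865, 1871, 1876, 1882 — 11 in total.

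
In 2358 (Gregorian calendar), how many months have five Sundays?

4

A month of length L has five Sundays iff its first Sunday is on day ≤ L−28 (so day 1–3 in a 31-day month, 1–2 in a 30-day month, day 1 in a leap February).
Checking each month of 2358: Jan starts Wed (31d); Feb starts Sat (28d); Mar starts Sat (31d) ✓; Apr starts Tue (30d); May starts Thu (31d); Jun starts Sun (30d) ✓; Jul starts Tue (31d); Aug starts Fri (31d) ✓; Sep starts Mon (30d); Oct starts Wed (31d); Nov starts Sat (30d) ✓; Dec starts Mon (31d).
Five-Sunday months: March, June, August, November → 4.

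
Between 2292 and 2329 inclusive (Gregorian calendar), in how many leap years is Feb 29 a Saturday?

2

Leap years in 2292–2329: 9 of them.
Feb 29 weekday advances by 5 (mod 7) from one leap year to the next four years later (or differs when a century non-leap intervenes).
Leap-day weekdays: 2292:Mon 2296:Sat✓ 2304:Mon 2308:Sat✓ 2312:Thu 2316:Tue 2320:Sun 2324:Fri 2328:Wed
Saturday: 2296, 2308 → 2.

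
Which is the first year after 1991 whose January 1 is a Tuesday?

Jan 1 advances by 2 weekdays after a leap year and by 1 after a common year.
1991: Jan 1 is Tuesday.
1992: Wednesday (leap)
1993: Friday
1994: Saturday
1995: Sunday
1996: Monday (leap)
1997: Wednesday
1998: Thursday
1999: Friday
2000: Saturday (leap)
2001: Monday
2002: Tuesday
2002 begins on a Tuesday

2002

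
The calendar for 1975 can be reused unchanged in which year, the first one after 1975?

Two years share a calendar iff Jan 1 falls on the same weekday and both are leap or both are common. 1975: Jan 1 is Wednesday, common year.
1976: Jan 1 Thursday, leap
1977: Jan 1 Saturday, common
1978: Jan 1 Sunday, common
1979: Jan 1 Monday, common
1980: Jan 1 Tuesday, leap
1981: Jan 1 Thursday, common
1982: Jan 1 Friday, common
1983: Jan 1 Saturday, common
1984: Jan 1 Sunday, leap
1985: Jan 1 Tuesday, common
1986: Jan 1 Wednesday, common
1986 matches on both conditions.

1986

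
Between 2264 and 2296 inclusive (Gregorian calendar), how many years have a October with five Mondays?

15

October has 31 days; it has five Mondays when Monday falls among the first (month-length − 28) days — i.e. when October 1 is one of Monday/Sunday/Saturday.
October 1 by year: 2264:Sat✓ 2265:Sun✓ 2266:Mon✓ 2267:Tue 2268:Thu 2269:Fri 2270:Sat✓ 2271:Sun✓ 2272:Tue 2273:Wed 2274:Thu 2275:Fri 2276:Sun✓ 2277:Mon✓ 2278:Tue …(3 more)… 2282:Sun✓ 2283:Mon✓ 2284:Wed 2285:Thu 2286:Fri 2287:Sat✓ 2288:Mon✓ 2289:Tue 2290:Wed 2291:Thu 2292:Sat✓ 2293:Sun✓ 2294:Mon✓ 2295:Tue 2296:Thu
Years with five Mondays: 2264, 2265, 2266, 2270, 2271, 2276, 2277, 2281, 2282, 2283, 2287, 2288, 2292, 2293, 2294 → 15.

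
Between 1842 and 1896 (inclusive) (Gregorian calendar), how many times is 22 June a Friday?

8

Track 22 June's weekday year by year (advancing +1, or +2 across a Feb 29):
  1842: Wed  1843: Thu (+1)  1844: Sat (+2)  1845: Sun (+1)  1846: Mon (+1)
  1847: Tue (+1)  1848: Thu (+2)  1849: Fri (+1) ✓  1850: Sat (+1)  1851: Sun (+1)
  1852: Tue (+2)  1853: Wed (+1)  1854: Thu (+1)  1855: Fri (+1) ✓  … (27 more years) …
  1883: Fri (+1) ✓  1884: Sun (+2)  1885: Mon (+1)  1886: Tue (+1)  1887: Wed (+1)
  1888: Fri (+2) ✓  1889: Sat (+1)  1890: Sun (+1)  1891: Mon (+1)  1892: Wed (+2)
  1893: Thu (+1)  1894: Fri (+1) ✓  1895: Sat (+1)  1896: Mon (+2)
Friday years: 1849, 1855, 1860, 1866, 1877, 1883, 1888, 1894 — 8 in total.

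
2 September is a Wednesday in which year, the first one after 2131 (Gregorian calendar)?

From one year to the next, a fixed date's weekday advances by 1, or by 2 when a Feb 29 lies between the two dates.
2131: September 2 is Sunday.
2132: Tuesday (+2)
2133: Wednesday (+1)
2 September falls on a Wednesday in 2133.

2133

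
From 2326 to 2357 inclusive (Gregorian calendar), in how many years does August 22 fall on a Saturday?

Track August 22's weekday year by year (advancing +1, or +2 across a Feb 29):
  2326: Sun  2327: Mon (+1)  2328: Wed (+2)  2329: Thu (+1)  2330: Fri (+1)
  2331: Sat (+1) ✓  2332: Mon (+2)  2333: Tue (+1)  2334: Wed (+1)  2335: Thu (+1)
  2336: Sat (+2) ✓  2337: Sun (+1)  2338: Mon (+1)  2339: Tue (+1)  … (4 more years) …
  2344: Tue (+2)  2345: Wed (+1)  2346: Thu (+1)  2347: Fri (+1)  2348: Sun (+2)
  2349: Mon (+1)  2350: Tue (+1)  2351: Wed (+1)  2352: Fri (+2)  2353: Sat (+1) ✓
  2354: Sun (+1)  2355: Mon (+1)  2356: Wed (+2)  2357: Thu (+1)
Saturday years: 2331, 2336, 2342, 2353 — 4 in total.

4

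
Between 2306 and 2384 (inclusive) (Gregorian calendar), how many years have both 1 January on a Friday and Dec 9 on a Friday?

Check each year's weekday for 1 January and Dec 9:
  2306: Mon/Sun  2307: Tue/Mon  2308: Wed/Wed  2309: Fri/Thu  2310: Sat/Fri  2311: Sun/Sat  2312: Mon/Mon  2313: Wed/Tue  2314: Thu/Wed  2315: Fri/Thu  2316: Sat/Sat  2317: Mon/Sun  2318: Tue/Mon  2319: Wed/Tue  …(51 more)…  2371: Fri/Thu  2372: Sat/Sat  2373: Mon/Sun  2374: Tue/Mon  2375: Wed/Tue  2376: Thu/Thu  2377: Sat/Fri  2378: Sun/Sat  2379: Mon/Sun  2380: Tue/Tue  2381: Thu/Wed  2382: Fri/Thu  2383: Sat/Fri  2384: Sun/Sun
Both conditions hold in: 2332, 2360 — 2.

2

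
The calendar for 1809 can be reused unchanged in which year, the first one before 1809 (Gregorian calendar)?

Two years share a calendar iff Jan 1 falls on the same weekday and both are leap or both are common. 1809: Jan 1 is Sunday, common year.
1808: Jan 1 Friday, leap
1807: Jan 1 Thursday, common
1806: Jan 1 Wednesday, common
1805: Jan 1 Tuesday, common
1804: Jan 1 Sunday, leap
1803: Jan 1 Saturday, common
1802: Jan 1 Friday, common
1801: Jan 1 Thursday, common
1800: Jan 1 Wednesday, common
1799: Jan 1 Tuesday, common
1798: Jan 1 Monday, common
1797: Jan 1 Sunday, common
1797 matches on both conditions.

1797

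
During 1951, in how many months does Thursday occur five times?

A month of length L has five Thursdays iff its first Thursday is on day ≤ L−28 (so day 1–3 in a 31-day month, 1–2 in a 30-day month, day 1 in a leap February).
Checking each month of 1951: Jan starts Mon (31d); Feb starts Thu (28d); Mar starts Thu (31d) ✓; Apr starts Sun (30d); May starts Tue (31d) ✓; Jun starts Fri (30d); Jul starts Sun (31d); Aug starts Wed (31d) ✓; Sep starts Sat (30d); Oct starts Mon (31d); Nov starts Thu (30d) ✓; Dec starts Sat (31d).
Five-Thursday months: March, May, August, November → 4.

4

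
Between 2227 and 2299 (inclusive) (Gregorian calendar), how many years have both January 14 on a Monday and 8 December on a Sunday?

Check each year's weekday for January 14 and 8 December:
  2227: Sun/Sat  2228: Mon/Mon  2229: Wed/Tue  2230: Thu/Wed  2231: Fri/Thu  2232: Sat/Sat  2233: Mon/Sun ✓  2234: Tue/Mon  2235: Wed/Tue  2236: Thu/Thu  2237: Sat/Fri  2238: Sun/Sat  2239: Mon/Sun ✓  2240: Tue/Tue  …(45 more)…  2286: Thu/Wed  2287: Fri/Thu  2288: Sat/Sat  2289: Mon/Sun ✓  2290: Tue/Mon  2291: Wed/Tue  2292: Thu/Thu  2293: Sat/Fri  2294: Sun/Sat  2295: Mon/Sun ✓  2296: Tue/Tue  2297: Thu/Wed  2298: Fri/Thu  2299: Sat/Fri
Both conditions hold in: 2233, 2239, 2250, 2261, 2267, 2278, 2289, 2295 — 8.

8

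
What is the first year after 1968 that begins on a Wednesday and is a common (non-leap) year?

1969

Jan 1 advances by 2 weekdays after a leap year and by 1 after a common year.
1968: Jan 1 is Monday (leap).
1969: Wednesday
1969 begins on a Wednesday and is a common year.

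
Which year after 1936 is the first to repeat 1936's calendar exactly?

Two years share a calendar iff Jan 1 falls on the same weekday and both are leap or both are common. 1936: Jan 1 is Wednesday, leap year.
1937: Jan 1 Friday, common
1938: Jan 1 Saturday, common
1939: Jan 1 Sunday, common
1940: Jan 1 Monday, leap
1941: Jan 1 Wednesday, common
1942: Jan 1 Thursday, common
1943: Jan 1 Friday, common
1944: Jan 1 Saturday, leap
1945: Jan 1 Monday, common
1946: Jan 1 Tuesday, common
1947: Jan 1 Wednesday, common
1948: Jan 1 Thursday, leap
1949: Jan 1 Saturday, common
1950: Jan 1 Sunday, common
1951: Jan 1 Monday, common
1952: Jan 1 Tuesday, leap
1953: Jan 1 Thursday, common
1954: Jan 1 Friday, common
1955: Jan 1 Saturday, common
1956: Jan 1 Sunday, leap
1957: Jan 1 Tuesday, common
1958: Jan 1 Wednesday, common
1959: Jan 1 Thursday, common
1960: Jan 1 Friday, leap
1961: Jan 1 Sunday, common
1962: Jan 1 Monday, common
1963: Jan 1 Tuesday, common
1964: Jan 1 Wednesday, leap
1964 matches on both conditions.

1964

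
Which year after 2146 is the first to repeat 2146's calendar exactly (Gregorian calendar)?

2157

Two years share a calendar iff Jan 1 falls on the same weekday and both are leap or both are common. 2146: Jan 1 is Saturday, common year.
2147: Jan 1 Sunday, common
2148: Jan 1 Monday, leap
2149: Jan 1 Wednesday, common
2150: Jan 1 Thursday, common
2151: Jan 1 Friday, common
2152: Jan 1 Saturday, leap
2153: Jan 1 Monday, common
2154: Jan 1 Tuesday, common
2155: Jan 1 Wednesday, common
2156: Jan 1 Thursday, leap
2157: Jan 1 Saturday, common
2157 matches on both conditions.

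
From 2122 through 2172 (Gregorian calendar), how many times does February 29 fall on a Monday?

Leap years in 2122–2172: 13 of them.
Feb 29 weekday advances by 5 (mod 7) from one leap year to the next four years later (or differs when a century non-leap intervenes).
Leap-day weekdays: 2124:Tue 2128:Sun 2132:Fri 2136:Wed 2140:Mon✓ 2144:Sat 2148:Thu 2152:Tue 2156:Sun 2160:Fri 2164:Wed 2168:Mon✓ 2172:Sat
Monday: 2140, 2168 → 2.

2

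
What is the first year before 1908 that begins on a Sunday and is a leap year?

1888

Jan 1 advances by 2 weekdays after a leap year and by 1 after a common year.
1908: Jan 1 is Wednesday (leap).
1907: Tuesday
1906: Monday
1905: Sunday
1904: Friday (leap)
1903: Thursday
1902: Wednesday
1901: Tuesday
1900: Monday
1899: Sunday
1898: Saturday
1897: Friday
1896: Wednesday (leap)
1895: Tuesday
1894: Monday
1893: Sunday
1892: Friday (leap)
1891: Thursday
1890: Wednesday
1889: Tuesday
1888: Sunday (leap)
1888 begins on a Sunday and is a leap year.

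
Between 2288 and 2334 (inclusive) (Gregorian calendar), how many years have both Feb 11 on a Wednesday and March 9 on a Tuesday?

Check each year's weekday for Feb 11 and March 9:
  2288: Sat/Fri  2289: Mon/Sat  2290: Tue/Sun  2291: Wed/Mon  2292: Thu/Wed  2293: Sat/Thu  2294: Sun/Fri  2295: Mon/Sat  2296: Tue/Mon  2297: Thu/Tue  2298: Fri/Wed  2299: Sat/Thu  2300: Sun/Fri  2301: Mon/Sat  …(19 more)…  2321: Fri/Wed  2322: Sat/Thu  2323: Sun/Fri  2324: Mon/Sun  2325: Wed/Mon  2326: Thu/Tue  2327: Fri/Wed  2328: Sat/Fri  2329: Mon/Sat  2330: Tue/Sun  2331: Wed/Mon  2332: Thu/Wed  2333: Sat/Thu  2334: Sun/Fri
Both conditions hold in: 2320 — 1.

1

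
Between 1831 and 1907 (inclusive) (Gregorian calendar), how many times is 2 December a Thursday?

Track 2 December's weekday year by year (advancing +1, or +2 across a Feb 29):
  1831: Fri  1832: Sun (+2)  1833: Mon (+1)  1834: Tue (+1)  1835: Wed (+1)
  1836: Fri (+2)  1837: Sat (+1)  1838: Sun (+1)  1839: Mon (+1)  1840: Wed (+2)
  1841: Thu (+1) ✓  1842: Fri (+1)  1843: Sat (+1)  1844: Mon (+2)  … (49 more years) …
  1894: Sun (+1)  1895: Mon (+1)  1896: Wed (+2)  1897: Thu (+1) ✓  1898: Fri (+1)
  1899: Sat (+1)  1900: Sun (+1)  1901: Mon (+1)  1902: Tue (+1)  1903: Wed (+1)
  1904: Fri (+2)  1905: Sat (+1)  1906: Sun (+1)  1907: Mon (+1)
Thursday years: 1841, 1847, 1852, 1858, 1869, 1875, 1880, 1886, 1897 — 9 in total.

9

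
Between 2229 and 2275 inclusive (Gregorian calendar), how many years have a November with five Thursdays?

November has 30 days; it has five Thursdays when Thursday falls among the first (month-length − 28) days — i.e. when November 1 is one of Thursday/Wednesday.
November 1 by year: 2229:Sun 2230:Mon 2231:Tue 2232:Thu✓ 2233:Fri 2234:Sat 2235:Sun 2236:Tue 2237:Wed✓ 2238:Thu✓ 2239:Fri 2240:Sun 2241:Mon 2242:Tue 2243:Wed✓ …(17 more)… 2261:Fri 2262:Sat 2263:Sun 2264:Tue 2265:Wed✓ 2266:Thu✓ 2267:Fri 2268:Sun 2269:Mon 2270:Tue 2271:Wed✓ 2272:Fri 2273:Sat 2274:Sun 2275:Mon
Years with five Thursdays: 2232, 2237, 2238, 2243, 2248, 2249, 2254, 2255, 2260, 2265, 2266, 2271 → 12.

12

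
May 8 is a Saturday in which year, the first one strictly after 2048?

From one year to the next, a fixed date's weekday advances by 1, or by 2 when a Feb 29 lies between the two dates.
2048: May 8 is Friday.
2049: Saturday (+1)
May 8 falls on a Saturday in 2049.

2049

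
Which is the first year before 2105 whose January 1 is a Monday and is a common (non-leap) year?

Jan 1 advances by 2 weekdays after a leap year and by 1 after a common year.
2105: Jan 1 is Thursday.
2104: Tuesday (leap)
2103: Monday
2103 begins on a Monday and is a common year.

2103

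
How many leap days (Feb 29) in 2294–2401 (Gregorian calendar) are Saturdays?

Leap years in 2294–2401: 26 of them.
Feb 29 weekday advances by 5 (mod 7) from one leap year to the next four years later (or differs when a century non-leap intervenes).
Leap-day weekdays: 2296:Sat✓ 2304:Mon 2308:Sat✓ 2312:Thu 2316:Tue 2320:Sun 2324:Fri 2328:Wed 2332:Mon 2336:Sat✓ 2340:Thu 2344:Tue 2348:Sun 2352:Fri 2356:Wed 2360:Mon 2364:Sat✓ 2368:Thu 2372:Tue 2376:Sun 2380:Fri 2384:Wed 2388:Mon 2392:Sat✓ 2396:Thu 2400:Tue
Saturday: 2296, 2308, 2336, 2364, 2392 → 5.

5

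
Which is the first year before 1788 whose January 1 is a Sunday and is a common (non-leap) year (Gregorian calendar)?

1786

Jan 1 advances by 2 weekdays after a leap year and by 1 after a common year.
1788: Jan 1 is Tuesday (leap).
1787: Monday
1786: Sunday
1786 begins on a Sunday and is a common year.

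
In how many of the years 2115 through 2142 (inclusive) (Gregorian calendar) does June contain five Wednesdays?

8

June has 30 days; it has five Wednesdays when Wednesday falls among the first (month-length − 28) days — i.e. when June 1 is one of Wednesday/Tuesday.
June 1 by year: 2115:Sat 2116:Mon 2117:Tue✓ 2118:Wed✓ 2119:Thu 2120:Sat 2121:Sun 2122:Mon 2123:Tue✓ 2124:Thu 2125:Fri 2126:Sat 2127:Sun 2128:Tue✓ 2129:Wed✓ 2130:Thu 2131:Fri 2132:Sun 2133:Mon 2134:Tue✓ 2135:Wed✓ 2136:Fri 2137:Sat 2138:Sun 2139:Mon 2140:Wed✓ 2141:Thu 2142:Fri
Years with five Wednesdays: 2117, 2118, 2123, 2128, 2129, 2134, 2135, 2140 → 8.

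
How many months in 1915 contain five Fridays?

A month of length L has five Fridays iff its first Friday is on day ≤ L−28 (so day 1–3 in a 31-day month, 1–2 in a 30-day month, day 1 in a leap February).
Checking each month of 1915: Jan starts Fri (31d) ✓; Feb starts Mon (28d); Mar starts Mon (31d); Apr starts Thu (30d) ✓; May starts Sat (31d); Jun starts Tue (30d); Jul starts Thu (31d) ✓; Aug starts Sun (31d); Sep starts Wed (30d); Oct starts Fri (31d) ✓; Nov starts Mon (30d); Dec starts Wed (31d) ✓.
Five-Friday months: January, April, July, October, December → 5.

5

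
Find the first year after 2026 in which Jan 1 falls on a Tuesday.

2030

Jan 1 advances by 2 weekdays after a leap year and by 1 after a common year.
2026: Jan 1 is Thursday.
2027: Friday
2028: Saturday (leap)
2029: Monday
2030: Tuesday
2030 begins on a Tuesday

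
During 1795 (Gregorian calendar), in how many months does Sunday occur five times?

4

A month of length L has five Sundays iff its first Sunday is on day ≤ L−28 (so day 1–3 in a 31-day month, 1–2 in a 30-day month, day 1 in a leap February).
Checking each month of 1795: Jan starts Thu (31d); Feb starts Sun (28d); Mar starts Sun (31d) ✓; Apr starts Wed (30d); May starts Fri (31d) ✓; Jun starts Mon (30d); Jul starts Wed (31d); Aug starts Sat (31d) ✓; Sep starts Tue (30d); Oct starts Thu (31d); Nov starts Sun (30d) ✓; Dec starts Tue (31d).
Five-Sunday months: March, May, August, November → 4.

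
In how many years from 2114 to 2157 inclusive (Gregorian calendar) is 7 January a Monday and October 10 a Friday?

1

Check each year's weekday for 7 January and October 10:
  2114: Sun/Wed  2115: Mon/Thu  2116: Tue/Sat  2117: Thu/Sun  2118: Fri/Mon  2119: Sat/Tue  2120: Sun/Thu  2121: Tue/Fri  2122: Wed/Sat  2123: Thu/Sun  2124: Fri/Tue  2125: Sun/Wed  2126: Mon/Thu  2127: Tue/Fri  …(16 more)…  2144: Tue/Sat  2145: Thu/Sun  2146: Fri/Mon  2147: Sat/Tue  2148: Sun/Thu  2149: Tue/Fri  2150: Wed/Sat  2151: Thu/Sun  2152: Fri/Tue  2153: Sun/Wed  2154: Mon/Thu  2155: Tue/Fri  2156: Wed/Sun  2157: Fri/Mon
Both conditions hold in: 2132 — 1.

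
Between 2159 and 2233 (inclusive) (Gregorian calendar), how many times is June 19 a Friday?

Track June 19's weekday year by year (advancing +1, or +2 across a Feb 29):
  2159: Tue  2160: Thu (+2)  2161: Fri (+1) ✓  2162: Sat (+1)  2163: Sun (+1)
  2164: Tue (+2)  2165: Wed (+1)  2166: Thu (+1)  2167: Fri (+1) ✓  2168: Sun (+2)
  2169: Mon (+1)  2170: Tue (+1)  2171: Wed (+1)  2172: Fri (+2) ✓  … (47 more years) …
  2220: Mon (+2)  2221: Tue (+1)  2222: Wed (+1)  2223: Thu (+1)  2224: Sat (+2)
  2225: Sun (+1)  2226: Mon (+1)  2227: Tue (+1)  2228: Thu (+2)  2229: Fri (+1) ✓
  2230: Sat (+1)  2231: Sun (+1)  2232: Tue (+2)  2233: Wed (+1)
Friday years: 2161, 2167, 2172, 2178, 2189, 2195, 2201, 2207, 2212, 2218, 2229 — 11 in total.

11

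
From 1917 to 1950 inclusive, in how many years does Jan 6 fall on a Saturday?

5

Track Jan 6's weekday year by year (advancing +1, or +2 across a Feb 29):
  1917: Sat ✓  1918: Sun (+1)  1919: Mon (+1)  1920: Tue (+1)  1921: Thu (+2)
  1922: Fri (+1)  1923: Sat (+1) ✓  1924: Sun (+1)  1925: Tue (+2)  1926: Wed (+1)
  1927: Thu (+1)  1928: Fri (+1)  1929: Sun (+2)  1930: Mon (+1)  … (6 more years) …
  1937: Wed (+2)  1938: Thu (+1)  1939: Fri (+1)  1940: Sat (+1) ✓  1941: Mon (+2)
  1942: Tue (+1)  1943: Wed (+1)  1944: Thu (+1)  1945: Sat (+2) ✓  1946: Sun (+1)
  1947: Mon (+1)  1948: Tue (+1)  1949: Thu (+2)  1950: Fri (+1)
Saturday years: 1917, 1923, 1934, 1940, 1945 — 5 in total.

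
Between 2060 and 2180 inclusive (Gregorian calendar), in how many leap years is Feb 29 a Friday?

Leap years in 2060–2180: 30 of them.
Feb 29 weekday advances by 5 (mod 7) from one leap year to the next four years later (or differs when a century non-leap intervenes).
Leap-day weekdays: 2060:Sun 2064:Fri✓ 2068:Wed 2072:Mon 2076:Sat 2080:Thu 2084:Tue 2088:Sun 2092:Fri✓ 2096:Wed 2104:Fri✓ 2108:Wed 2112:Mon …(4 more)… 2132:Fri✓ 2136:Wed 2140:Mon 2144:Sat 2148:Thu 2152:Tue 2156:Sun 2160:Fri✓ 2164:Wed 2168:Mon 2172:Sat 2176:Thu 2180:Tue
Friday: 2064, 2092, 2104, 2132, 2160 → 5.

5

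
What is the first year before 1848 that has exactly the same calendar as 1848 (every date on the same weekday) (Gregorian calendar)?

1820

Two years share a calendar iff Jan 1 falls on the same weekday and both are leap or both are common. 1848: Jan 1 is Saturday, leap year.
1847: Jan 1 Friday, common
1846: Jan 1 Thursday, common
1845: Jan 1 Wednesday, common
1844: Jan 1 Monday, leap
1843: Jan 1 Sunday, common
1842: Jan 1 Saturday, common
1841: Jan 1 Friday, common
1840: Jan 1 Wednesday, leap
1839: Jan 1 Tuesday, common
1838: Jan 1 Monday, common
1837: Jan 1 Sunday, common
1836: Jan 1 Friday, leap
1835: Jan 1 Thursday, common
1834: Jan 1 Wednesday, common
1833: Jan 1 Tuesday, common
1832: Jan 1 Sunday, leap
1831: Jan 1 Saturday, common
1830: Jan 1 Friday, common
1829: Jan 1 Thursday, common
1828: Jan 1 Tuesday, leap
1827: Jan 1 Monday, common
1826: Jan 1 Sunday, common
1825: Jan 1 Saturday, common
1824: Jan 1 Thursday, leap
1823: Jan 1 Wednesday, common
1822: Jan 1 Tuesday, common
1821: Jan 1 Monday, common
1820: Jan 1 Saturday, leap
1820 matches on both conditions.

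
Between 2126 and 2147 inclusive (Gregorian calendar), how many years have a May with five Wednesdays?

May has 31 days; it has five Wednesdays when Wednesday falls among the first (month-length − 28) days — i.e. when May 1 is one of Wednesday/Tuesday/Monday.
May 1 by year: 2126:Wed✓ 2127:Thu 2128:Sat 2129:Sun 2130:Mon✓ 2131:Tue✓ 2132:Thu 2133:Fri 2134:Sat 2135:Sun 2136:Tue✓ 2137:Wed✓ 2138:Thu 2139:Fri 2140:Sun 2141:Mon✓ 2142:Tue✓ 2143:Wed✓ 2144:Fri 2145:Sat 2146:Sun 2147:Mon✓
Years with five Wednesdays: 2126, 2130, 2131, 2136, 2137, 2141, 2142, 2143, 2147 → 9.

9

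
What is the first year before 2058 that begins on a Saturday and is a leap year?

2056

Jan 1 advances by 2 weekdays after a leap year and by 1 after a common year.
2058: Jan 1 is Tuesday.
2057: Monday
2056: Saturday (leap)
2056 begins on a Saturday and is a leap year.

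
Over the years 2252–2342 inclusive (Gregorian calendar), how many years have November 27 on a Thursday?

Track November 27's weekday year by year (advancing +1, or +2 across a Feb 29):
  2252: Sat  2253: Sun (+1)  2254: Mon (+1)  2255: Tue (+1)  2256: Thu (+2) ✓
  2257: Fri (+1)  2258: Sat (+1)  2259: Sun (+1)  2260: Tue (+2)  2261: Wed (+1)
  2262: Thu (+1) ✓  2263: Fri (+1)  2264: Sun (+2)  2265: Mon (+1)  … (63 more years) …
  2329: Wed (+1)  2330: Thu (+1) ✓  2331: Fri (+1)  2332: Sun (+2)  2333: Mon (+1)
  2334: Tue (+1)  2335: Wed (+1)  2336: Fri (+2)  2337: Sat (+1)  2338: Sun (+1)
  2339: Mon (+1)  2340: Wed (+2)  2341: Thu (+1) ✓  2342: Fri (+1)
Thursday years: 2256, 2262, 2273, 2279, 2284, 2290, 2302, 2313, 2319, 2324, 2330, 2341 — 12 in total.

12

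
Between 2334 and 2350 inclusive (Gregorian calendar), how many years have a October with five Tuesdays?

8

October has 31 days; it has five Tuesdays when Tuesday falls among the first (month-length − 28) days — i.e. when October 1 is one of Tuesday/Monday/Sunday.
October 1 by year: 2334:Mon✓ 2335:Tue✓ 2336:Thu 2337:Fri 2338:Sat 2339:Sun✓ 2340:Tue✓ 2341:Wed 2342:Thu 2343:Fri 2344:Sun✓ 2345:Mon✓ 2346:Tue✓ 2347:Wed 2348:Fri 2349:Sat 2350:Sun✓
Years with five Tuesdays: 2334, 2335, 2339, 2340, 2344, 2345, 2346, 2350 → 8.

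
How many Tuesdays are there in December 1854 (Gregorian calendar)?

December 1854 has 31 days and begins on Friday.
The first Tuesday is December 5.
Tuesdays fall on 5, 12, 19, 26 — that's 4.

4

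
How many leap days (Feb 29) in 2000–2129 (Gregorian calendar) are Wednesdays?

Leap years in 2000–2129: 32 of them.
Feb 29 weekday advances by 5 (mod 7) from one leap year to the next four years later (or differs when a century non-leap intervenes).
Leap-day weekdays: 2000:Tue 2004:Sun 2008:Fri 2012:Wed✓ 2016:Mon 2020:Sat 2024:Thu 2028:Tue 2032:Sun 2036:Fri 2040:Wed✓ 2044:Mon 2048:Sat …(6 more)… 2076:Sat 2080:Thu 2084:Tue 2088:Sun 2092:Fri 2096:Wed✓ 2104:Fri 2108:Wed✓ 2112:Mon 2116:Sat 2120:Thu 2124:Tue 2128:Sun
Wednesday: 2012, 2040, 2068, 2096, 2108 → 5.

5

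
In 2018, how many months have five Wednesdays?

A month of length L has five Wednesdays iff its first Wednesday is on day ≤ L−28 (so day 1–3 in a 31-day month, 1–2 in a 30-day month, day 1 in a leap February).
Checking each month of 2018: Jan starts Mon (31d) ✓; Feb starts Thu (28d); Mar starts Thu (31d); Apr starts Sun (30d); May starts Tue (31d) ✓; Jun starts Fri (30d); Jul starts Sun (31d); Aug starts Wed (31d) ✓; Sep starts Sat (30d); Oct starts Mon (31d) ✓; Nov starts Thu (30d); Dec starts Sat (31d).
Five-Wednesday months: January, May, August, October → 4.

4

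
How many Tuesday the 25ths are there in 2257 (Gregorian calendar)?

Check the 25th of each month of 2257: Jan 25: Sun, Feb 25: Wed, Mar 25: Wed, Apr 25: Sat, May 25: Mon, Jun 25: Thu, Jul 25: Sat, Aug 25: Tue, Sep 25: Fri, Oct 25: Sun, Nov 25: Wed, Dec 25: Fri.
Tuesday occurs in August — 1 month.

1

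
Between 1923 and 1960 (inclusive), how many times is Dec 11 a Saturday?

5

Track Dec 11's weekday year by year (advancing +1, or +2 across a Feb 29):
  1923: Tue  1924: Thu (+2)  1925: Fri (+1)  1926: Sat (+1) ✓  1927: Sun (+1)
  1928: Tue (+2)  1929: Wed (+1)  1930: Thu (+1)  1931: Fri (+1)  1932: Sun (+2)
  1933: Mon (+1)  1934: Tue (+1)  1935: Wed (+1)  1936: Fri (+2)  … (10 more years) …
  1947: Thu (+1)  1948: Sat (+2) ✓  1949: Sun (+1)  1950: Mon (+1)  1951: Tue (+1)
  1952: Thu (+2)  1953: Fri (+1)  1954: Sat (+1) ✓  1955: Sun (+1)  1956: Tue (+2)
  1957: Wed (+1)  1958: Thu (+1)  1959: Fri (+1)  1960: Sun (+2)
Saturday years: 1926, 1937, 1943, 1948, 1954 — 5 in total.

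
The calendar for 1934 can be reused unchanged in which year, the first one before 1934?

Two years share a calendar iff Jan 1 falls on the same weekday and both are leap or both are common. 1934: Jan 1 is Monday, common year.
1933: Jan 1 Sunday, common
1932: Jan 1 Friday, leap
1931: Jan 1 Thursday, common
1930: Jan 1 Wednesday, common
1929: Jan 1 Tuesday, common
1928: Jan 1 Sunday, leap
1927: Jan 1 Saturday, common
1926: Jan 1 Friday, common
1925: Jan 1 Thursday, common
1924: Jan 1 Tuesday, leap
1923: Jan 1 Monday, common
1923 matches on both conditions.

1923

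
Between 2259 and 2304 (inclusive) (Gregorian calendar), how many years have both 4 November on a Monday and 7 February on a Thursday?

Check each year's weekday for 4 November and 7 February:
  2259: Fri/Mon  2260: Sun/Tue  2261: Mon/Thu ✓  2262: Tue/Fri  2263: Wed/Sat  2264: Fri/Sun  2265: Sat/Tue  2266: Sun/Wed  2267: Mon/Thu ✓  2268: Wed/Fri  2269: Thu/Sun  2270: Fri/Mon  2271: Sat/Tue  2272: Mon/Wed  …(18 more)…  2291: Wed/Sat  2292: Fri/Sun  2293: Sat/Tue  2294: Sun/Wed  2295: Mon/Thu ✓  2296: Wed/Fri  2297: Thu/Sun  2298: Fri/Mon  2299: Sat/Tue  2300: Sun/Wed  2301: Mon/Thu ✓  2302: Tue/Fri  2303: Wed/Sat  2304: Fri/Sun
Both conditions hold in: 2261, 2267, 2278, 2289, 2295, 2301 — 6.

6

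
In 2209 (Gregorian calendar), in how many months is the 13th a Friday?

Check the 13th of each month of 2209: Jan 13: Fri, Feb 13: Mon, Mar 13: Mon, Apr 13: Thu, May 13: Sat, Jun 13: Tue, Jul 13: Thu, Aug 13: Sun, Sep 13: Wed, Oct 13: Fri, Nov 13: Mon, Dec 13: Wed.
Friday occurs in January, October — 2 months.

2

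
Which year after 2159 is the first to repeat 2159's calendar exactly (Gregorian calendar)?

Two years share a calendar iff Jan 1 falls on the same weekday and both are leap or both are common. 2159: Jan 1 is Monday, common year.
2160: Jan 1 Tuesday, leap
2161: Jan 1 Thursday, common
2162: Jan 1 Friday, common
2163: Jan 1 Saturday, common
2164: Jan 1 Sunday, leap
2165: Jan 1 Tuesday, common
2166: Jan 1 Wednesday, common
2167: Jan 1 Thursday, common
2168: Jan 1 Friday, leap
2169: Jan 1 Sunday, common
2170: Jan 1 Monday, common
2170 matches on both conditions.

2170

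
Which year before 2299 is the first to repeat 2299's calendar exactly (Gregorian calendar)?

Two years share a calendar iff Jan 1 falls on the same weekday and both are leap or both are common. 2299: Jan 1 is Sunday, common year.
2298: Jan 1 Saturday, common
2297: Jan 1 Friday, common
2296: Jan 1 Wednesday, leap
2295: Jan 1 Tuesday, common
2294: Jan 1 Monday, common
2293: Jan 1 Sunday, common
2293 matches on both conditions.

2293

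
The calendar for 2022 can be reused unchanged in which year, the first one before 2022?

Two years share a calendar iff Jan 1 falls on the same weekday and both are leap or both are common. 2022: Jan 1 is Saturday, common year.
2021: Jan 1 Friday, common
2020: Jan 1 Wednesday, leap
2019: Jan 1 Tuesday, common
2018: Jan 1 Monday, common
2017: Jan 1 Sunday, common
2016: Jan 1 Friday, leap
2015: Jan 1 Thursday, common
2014: Jan 1 Wednesday, common
2013: Jan 1 Tuesday, common
2012: Jan 1 Sunday, leap
2011: Jan 1 Saturday, common
2011 matches on both conditions.

2011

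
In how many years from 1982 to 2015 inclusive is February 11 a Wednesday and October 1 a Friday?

Check each year's weekday for February 11 and October 1:
  1982: Thu/Fri  1983: Fri/Sat  1984: Sat/Mon  1985: Mon/Tue  1986: Tue/Wed  1987: Wed/Thu  1988: Thu/Sat  1989: Sat/Sun  1990: Sun/Mon  1991: Mon/Tue  1992: Tue/Thu  1993: Thu/Fri  1994: Fri/Sat  1995: Sat/Sun  …(6 more)…  2002: Mon/Tue  2003: Tue/Wed  2004: Wed/Fri ✓  2005: Fri/Sat  2006: Sat/Sun  2007: Sun/Mon  2008: Mon/Wed  2009: Wed/Thu  2010: Thu/Fri  2011: Fri/Sat  2012: Sat/Mon  2013: Mon/Tue  2014: Tue/Wed  2015: Wed/Thu
Both conditions hold in: 2004 — 1.

1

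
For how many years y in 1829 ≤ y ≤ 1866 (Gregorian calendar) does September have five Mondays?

10

September has 30 days; it has five Mondays when Monday falls among the first (month-length − 28) days — i.e. when September 1 is one of Monday/Sunday.
September 1 by year: 1829:Tue 1830:Wed 1831:Thu 1832:Sat 1833:Sun✓ 1834:Mon✓ 1835:Tue 1836:Thu 1837:Fri 1838:Sat 1839:Sun✓ 1840:Tue 1841:Wed 1842:Thu 1843:Fri …(8 more)… 1852:Wed 1853:Thu 1854:Fri 1855:Sat 1856:Mon✓ 1857:Tue 1858:Wed 1859:Thu 1860:Sat 1861:Sun✓ 1862:Mon✓ 1863:Tue 1864:Thu 1865:Fri 1866:Sat
Years with five Mondays: 1833, 1834, 1839, 1844, 1845, 1850, 1851, 1856, 1861, 1862 → 10.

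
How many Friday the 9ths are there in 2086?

Check the 9th of each month of 2086: Jan 9: Wed, Feb 9: Sat, Mar 9: Sat, Apr 9: Tue, May 9: Thu, Jun 9: Sun, Jul 9: Tue, Aug 9: Fri, Sep 9: Mon, Oct 9: Wed, Nov 9: Sat, Dec 9: Mon.
Friday occurs in August — 1 month.

1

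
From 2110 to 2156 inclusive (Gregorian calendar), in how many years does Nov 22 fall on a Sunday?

Track Nov 22's weekday year by year (advancing +1, or +2 across a Feb 29):
  2110: Sat  2111: Sun (+1) ✓  2112: Tue (+2)  2113: Wed (+1)  2114: Thu (+1)
  2115: Fri (+1)  2116: Sun (+2) ✓  2117: Mon (+1)  2118: Tue (+1)  2119: Wed (+1)
  2120: Fri (+2)  2121: Sat (+1)  2122: Sun (+1) ✓  2123: Mon (+1)  … (19 more years) …
  2143: Fri (+1)  2144: Sun (+2) ✓  2145: Mon (+1)  2146: Tue (+1)  2147: Wed (+1)
  2148: Fri (+2)  2149: Sat (+1)  2150: Sun (+1) ✓  2151: Mon (+1)  2152: Wed (+2)
  2153: Thu (+1)  2154: Fri (+1)  2155: Sat (+1)  2156: Mon (+2)
Sunday years: 2111, 2116, 2122, 2133, 2139, 2144, 2150 — 7 in total.

7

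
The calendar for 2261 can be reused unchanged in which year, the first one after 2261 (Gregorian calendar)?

2267

Two years share a calendar iff Jan 1 falls on the same weekday and both are leap or both are common. 2261: Jan 1 is Tuesday, common year.
2262: Jan 1 Wednesday, common
2263: Jan 1 Thursday, common
2264: Jan 1 Friday, leap
2265: Jan 1 Sunday, common
2266: Jan 1 Monday, common
2267: Jan 1 Tuesday, common
2267 matches on both conditions.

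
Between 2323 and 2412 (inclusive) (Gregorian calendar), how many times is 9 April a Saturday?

Track 9 April's weekday year by year (advancing +1, or +2 across a Feb 29):
  2323: Mon  2324: Wed (+2)  2325: Thu (+1)  2326: Fri (+1)  2327: Sat (+1) ✓
  2328: Mon (+2)  2329: Tue (+1)  2330: Wed (+1)  2331: Thu (+1)  2332: Sat (+2) ✓
  2333: Sun (+1)  2334: Mon (+1)  2335: Tue (+1)  2336: Thu (+2)  … (62 more years) …
  2399: Fri (+1)  2400: Sun (+2)  2401: Mon (+1)  2402: Tue (+1)  2403: Wed (+1)
  2404: Fri (+2)  2405: Sat (+1) ✓  2406: Sun (+1)  2407: Mon (+1)  2408: Wed (+2)
  2409: Thu (+1)  2410: Fri (+1)  2411: Sat (+1) ✓  2412: Mon (+2)
Saturday years: 2327, 2332, 2338, 2349, 2355, 2360, 2366, 2377, 2383, 2388, 2394, 2405, 2411 — 13 in total.

13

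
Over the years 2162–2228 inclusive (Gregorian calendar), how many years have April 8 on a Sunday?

Track April 8's weekday year by year (advancing +1, or +2 across a Feb 29):
  2162: Thu  2163: Fri (+1)  2164: Sun (+2) ✓  2165: Mon (+1)  2166: Tue (+1)
  2167: Wed (+1)  2168: Fri (+2)  2169: Sat (+1)  2170: Sun (+1) ✓  2171: Mon (+1)
  2172: Wed (+2)  2173: Thu (+1)  2174: Fri (+1)  2175: Sat (+1)  … (39 more years) …
  2215: Sat (+1)  2216: Mon (+2)  2217: Tue (+1)  2218: Wed (+1)  2219: Thu (+1)
  2220: Sat (+2)  2221: Sun (+1) ✓  2222: Mon (+1)  2223: Tue (+1)  2224: Thu (+2)
  2225: Fri (+1)  2226: Sat (+1)  2227: Sun (+1) ✓  2228: Tue (+2)
Sunday years: 2164, 2170, 2181, 2187, 2192, 2198, 2204, 2210, 2221, 2227 — 10 in total.

10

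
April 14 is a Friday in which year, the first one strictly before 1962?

From one year to the next, a fixed date's weekday advances by 1, or by 2 when a Feb 29 lies between the two dates.
1962: April 14 is Saturday.
1961: Friday (−1)
April 14 falls on a Friday in 1961.

1961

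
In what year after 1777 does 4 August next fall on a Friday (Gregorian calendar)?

From one year to the next, a fixed date's weekday advances by 1, or by 2 when a Feb 29 lies between the two dates.
1777: August 4 is Monday.
1778: Tuesday (+1)
1779: Wednesday (+1)
1780: Friday (+2)
4 August falls on a Friday in 1780.

1780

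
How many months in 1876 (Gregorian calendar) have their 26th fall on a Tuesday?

2

Check the 26th of each month of 1876: Jan 26: Wed, Feb 26: Sat, Mar 26: Sun, Apr 26: Wed, May 26: Fri, Jun 26: Mon, Jul 26: Wed, Aug 26: Sat, Sep 26: Tue, Oct 26: Thu, Nov 26: Sun, Dec 26: Tue.
Tuesday occurs in September, December — 2 months.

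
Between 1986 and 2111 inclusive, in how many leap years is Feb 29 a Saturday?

Leap years in 1986–2111: 30 of them.
Feb 29 weekday advances by 5 (mod 7) from one leap year to the next four years later (or differs when a century non-leap intervenes).
Leap-day weekdays: 1988:Mon 1992:Sat✓ 1996:Thu 2000:Tue 2004:Sun 2008:Fri 2012:Wed 2016:Mon 2020:Sat✓ 2024:Thu 2028:Tue 2032:Sun 2036:Fri …(4 more)… 2056:Tue 2060:Sun 2064:Fri 2068:Wed 2072:Mon 2076:Sat✓ 2080:Thu 2084:Tue 2088:Sun 2092:Fri 2096:Wed 2104:Fri 2108:Wed
Saturday: 1992, 2020, 2048, 2076 → 4.

4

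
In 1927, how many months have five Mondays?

4

A month of length L has five Mondays iff its first Monday is on day ≤ L−28 (so day 1–3 in a 31-day month, 1–2 in a 30-day month, day 1 in a leap February).
Checking each month of 1927: Jan starts Sat (31d) ✓; Feb starts Tue (28d); Mar starts Tue (31d); Apr starts Fri (30d); May starts Sun (31d) ✓; Jun starts Wed (30d); Jul starts Fri (31d); Aug starts Mon (31d) ✓; Sep starts Thu (30d); Oct starts Sat (31d) ✓; Nov starts Tue (30d); Dec starts Thu (31d).
Five-Monday months: January, May, August, October → 4.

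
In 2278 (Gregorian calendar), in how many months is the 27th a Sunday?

Check the 27th of each month of 2278: Jan 27: Sun, Feb 27: Wed, Mar 27: Wed, Apr 27: Sat, May 27: Mon, Jun 27: Thu, Jul 27: Sat, Aug 27: Tue, Sep 27: Fri, Oct 27: Sun, Nov 27: Wed, Dec 27: Fri.
Sunday occurs in January, October — 2 months.

2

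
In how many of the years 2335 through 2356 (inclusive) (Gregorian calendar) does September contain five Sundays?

September has 30 days; it has five Sundays when Sunday falls among the first (month-length − 28) days — i.e. when September 1 is one of Sunday/Saturday.
September 1 by year: 2335:Sun✓ 2336:Tue 2337:Wed 2338:Thu 2339:Fri 2340:Sun✓ 2341:Mon 2342:Tue 2343:Wed 2344:Fri 2345:Sat✓ 2346:Sun✓ 2347:Mon 2348:Wed 2349:Thu 2350:Fri 2351:Sat✓ 2352:Mon 2353:Tue 2354:Wed 2355:Thu 2356:Sat✓
Years with five Sundays: 2335, 2340, 2345, 2346, 2351, 2356 → 6.

6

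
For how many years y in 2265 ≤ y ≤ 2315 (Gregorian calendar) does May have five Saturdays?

21

May has 31 days; it has five Saturdays when Saturday falls among the first (month-length − 28) days — i.e. when May 1 is one of Saturday/Friday/Thursday.
May 1 by year: 2265:Mon 2266:Tue 2267:Wed 2268:Fri✓ 2269:Sat✓ 2270:Sun 2271:Mon 2272:Wed 2273:Thu✓ 2274:Fri✓ 2275:Sat✓ 2276:Mon 2277:Tue 2278:Wed 2279:Thu✓ …(21 more)… 2301:Wed 2302:Thu✓ 2303:Fri✓ 2304:Sun 2305:Mon 2306:Tue 2307:Wed 2308:Fri✓ 2309:Sat✓ 2310:Sun 2311:Mon 2312:Wed 2313:Thu✓ 2314:Fri✓ 2315:Sat✓
Years with five Saturdays: 2268, 2269, 2273, 2274, 2275, 2279, 2280, 2284, 2285, 2286, 2290, 2291, 2296, 2297, 2302, 2303, 2308, 2309, 2313, 2314, 2315 → 21.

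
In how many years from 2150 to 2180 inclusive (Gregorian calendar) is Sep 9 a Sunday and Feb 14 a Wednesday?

Check each year's weekday for Sep 9 and Feb 14:
  2150: Wed/Sat  2151: Thu/Sun  2152: Sat/Mon  2153: Sun/Wed ✓  2154: Mon/Thu  2155: Tue/Fri  2156: Thu/Sat  2157: Fri/Mon  2158: Sat/Tue  2159: Sun/Wed ✓  2160: Tue/Thu  2161: Wed/Sat  2162: Thu/Sun  2163: Fri/Mon  …(3 more)…  2167: Wed/Sat  2168: Fri/Sun  2169: Sat/Tue  2170: Sun/Wed ✓  2171: Mon/Thu  2172: Wed/Fri  2173: Thu/Sun  2174: Fri/Mon  2175: Sat/Tue  2176: Mon/Wed  2177: Tue/Fri  2178: Wed/Sat  2179: Thu/Sun  2180: Sat/Mon
Both conditions hold in: 2153, 2159, 2170 — 3.

3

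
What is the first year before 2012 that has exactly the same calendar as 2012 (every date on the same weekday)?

1984

Two years share a calendar iff Jan 1 falls on the same weekday and both are leap or both are common. 2012: Jan 1 is Sunday, leap year.
2011: Jan 1 Saturday, common
2010: Jan 1 Friday, common
2009: Jan 1 Thursday, common
2008: Jan 1 Tuesday, leap
2007: Jan 1 Monday, common
2006: Jan 1 Sunday, common
2005: Jan 1 Saturday, common
2004: Jan 1 Thursday, leap
2003: Jan 1 Wednesday, common
2002: Jan 1 Tuesday, common
2001: Jan 1 Monday, common
2000: Jan 1 Saturday, leap
1999: Jan 1 Friday, common
1998: Jan 1 Thursday, common
1997: Jan 1 Wednesday, common
1996: Jan 1 Monday, leap
1995: Jan 1 Sunday, common
1994: Jan 1 Saturday, common
1993: Jan 1 Friday, common
1992: Jan 1 Wednesday, leap
1991: Jan 1 Tuesday, common
1990: Jan 1 Monday, common
1989: Jan 1 Sunday, common
1988: Jan 1 Friday, leap
1987: Jan 1 Thursday, common
1986: Jan 1 Wednesday, common
1985: Jan 1 Tuesday, common
1984: Jan 1 Sunday, leap
1984 matches on both conditions.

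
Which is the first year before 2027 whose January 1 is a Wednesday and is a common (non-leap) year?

Jan 1 advances by 2 weekdays after a leap year and by 1 after a common year.
2027: Jan 1 is Friday.
2026: Thursday
2025: Wednesday
2025 begins on a Wednesday and is a common year.

2025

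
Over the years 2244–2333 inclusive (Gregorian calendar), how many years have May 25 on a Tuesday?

Track May 25's weekday year by year (advancing +1, or +2 across a Feb 29):
  2244: Sat  2245: Sun (+1)  2246: Mon (+1)  2247: Tue (+1) ✓  2248: Thu (+2)
  2249: Fri (+1)  2250: Sat (+1)  2251: Sun (+1)  2252: Tue (+2) ✓  2253: Wed (+1)
  2254: Thu (+1)  2255: Fri (+1)  2256: Sun (+2)  2257: Mon (+1)  … (62 more years) …
  2320: Tue (+2) ✓  2321: Wed (+1)  2322: Thu (+1)  2323: Fri (+1)  2324: Sun (+2)
  2325: Mon (+1)  2326: Tue (+1) ✓  2327: Wed (+1)  2328: Fri (+2)  2329: Sat (+1)
  2330: Sun (+1)  2331: Mon (+1)  2332: Wed (+2)  2333: Thu (+1)
Tuesday years: 2247, 2252, 2258, 2269, 2275, 2280, 2286, 2297, 2309, 2315, 2320, 2326 — 12 in total.

12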